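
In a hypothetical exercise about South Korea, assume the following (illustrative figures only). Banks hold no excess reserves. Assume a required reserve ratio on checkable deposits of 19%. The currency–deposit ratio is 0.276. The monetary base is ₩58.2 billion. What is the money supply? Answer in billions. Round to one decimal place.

The money multiplier is m = (1 + c) / (rr + c) = (1 + 0.276) / (0.19 + 0.276) ≈ 2.7382.
So M = m × MB = 2.7382 × 58.2 ≈ 159.3632 billion.

₩159.4 billion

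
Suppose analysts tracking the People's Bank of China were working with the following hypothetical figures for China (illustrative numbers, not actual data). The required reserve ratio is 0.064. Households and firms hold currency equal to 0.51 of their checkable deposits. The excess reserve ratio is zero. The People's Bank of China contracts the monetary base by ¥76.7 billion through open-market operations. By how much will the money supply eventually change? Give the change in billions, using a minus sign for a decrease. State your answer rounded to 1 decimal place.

The money multiplier is m = (1 + c) / (rr + c) = (1 + 0.51) / (0.064 + 0.51) ≈ 2.6307.
The sale removes 76.7 billion of base, so ΔM = m × ΔMB = 2.6307 × (−76.7) ≈ -201.7747 billion.

-201.8 billion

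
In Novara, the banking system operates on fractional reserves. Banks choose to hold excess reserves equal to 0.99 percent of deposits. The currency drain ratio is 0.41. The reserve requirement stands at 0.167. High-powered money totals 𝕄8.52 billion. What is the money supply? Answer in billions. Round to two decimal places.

𝕄20.47 billion

The money multiplier is m = (1 + c) / (rr + e + c) = (1 + 0.41) / (0.167 + 0.0099 + 0.41) ≈ 2.4025.
So M = m × MB = 2.4025 × 8.52 = 20.4693 billion.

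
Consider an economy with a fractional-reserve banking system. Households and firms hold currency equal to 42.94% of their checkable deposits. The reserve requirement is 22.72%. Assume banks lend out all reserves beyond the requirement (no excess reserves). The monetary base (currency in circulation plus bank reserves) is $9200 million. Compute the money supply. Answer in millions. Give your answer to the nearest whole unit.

$20028 million

The money multiplier is m = (1 + c) / (rr + c) = (1 + 0.4294) / (0.2272 + 0.4294) ≈ 2.17697.
So M = m × MB = 2.17697 × 9200 = 20028.124 million.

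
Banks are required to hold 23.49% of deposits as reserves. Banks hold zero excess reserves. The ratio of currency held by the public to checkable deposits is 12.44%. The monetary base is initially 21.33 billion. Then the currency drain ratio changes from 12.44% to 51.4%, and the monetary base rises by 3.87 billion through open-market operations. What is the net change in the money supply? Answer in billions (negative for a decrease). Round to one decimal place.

-15.8 billion

Before: m₁ = (1 + 0.1244) / (0.2349 + 0.1244) ≈ 3.1294, MB₁ = 21.33, so M₁ = 3.1294 × 21.33 ≈ 66.7501 billion.
After: m₂ = (1 + 0.514) / (0.2349 + 0.514) ≈ 2.0216, MB₂ = 21.33 + 3.87 = 25.2, so M₂ = 2.0216 × 25.2 ≈ 50.9443 billion.
ΔM = M₂ − M₁ = 50.9443 − 66.7501 = -15.8058 billion.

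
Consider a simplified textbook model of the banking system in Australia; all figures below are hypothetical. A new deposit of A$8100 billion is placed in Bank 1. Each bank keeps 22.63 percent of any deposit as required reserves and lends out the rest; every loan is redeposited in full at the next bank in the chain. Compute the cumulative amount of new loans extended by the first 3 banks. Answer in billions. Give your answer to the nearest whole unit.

Bank i lends (1 − rr)^i of the original deposit: Bank 1 lends 8100·0.7737 = 6266.9700, Bank 2 lends 8100·0.7737² ≈ 4848.7547, and so on.
Summing a geometric series: total = 8100·[0.7737·(1 − 0.7737^3) / (1 − 0.7737)] ≈ 14867.2062 billion.

A$14867 billion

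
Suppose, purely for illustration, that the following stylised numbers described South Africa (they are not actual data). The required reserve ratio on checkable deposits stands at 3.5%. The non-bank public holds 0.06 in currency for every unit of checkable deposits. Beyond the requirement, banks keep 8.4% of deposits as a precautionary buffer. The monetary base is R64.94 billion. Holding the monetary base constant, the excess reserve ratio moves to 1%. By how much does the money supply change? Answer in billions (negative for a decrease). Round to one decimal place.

R271.0 billion

Initially m₁ = (1 + 0.06) / (0.035 + 0.084 + 0.06) ≈ 5.9218, so M₁ = 5.9218 × 64.94 ≈ 384.5617 billion.
After the change m₂ = (1 + 0.06) / (0.035 + 0.01 + 0.06) ≈ 10.0952, so M₂ = 10.0952 × 64.94 ≈ 655.5823 billion.
ΔM = M₂ − M₁ = 655.5823 − 384.5617 = 271.0206 billion.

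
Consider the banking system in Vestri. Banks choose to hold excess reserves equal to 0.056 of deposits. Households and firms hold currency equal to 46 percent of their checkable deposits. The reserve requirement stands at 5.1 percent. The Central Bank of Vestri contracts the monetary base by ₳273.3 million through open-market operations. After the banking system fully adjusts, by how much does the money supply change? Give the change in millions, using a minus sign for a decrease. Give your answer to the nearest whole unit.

The money multiplier is m = (1 + c) / (rr + e + c) = (1 + 0.46) / (0.051 + 0.056 + 0.46) ≈ 2.5750.
The sale removes 273.3 million of base, so ΔM = m × ΔMB = 2.5750 × (−273.3) = -703.7475 million.

-704 million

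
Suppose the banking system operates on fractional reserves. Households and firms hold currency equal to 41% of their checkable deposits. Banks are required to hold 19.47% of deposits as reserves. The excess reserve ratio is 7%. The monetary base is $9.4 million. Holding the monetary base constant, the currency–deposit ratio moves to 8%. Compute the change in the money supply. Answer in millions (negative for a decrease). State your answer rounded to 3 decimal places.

Initially m₁ = (1 + 0.41) / (0.1947 + 0.07 + 0.41) ≈ 2.08982, so M₁ = 2.08982 × 9.4 ≈ 19.6443 million.
After the change m₂ = (1 + 0.08) / (0.1947 + 0.07 + 0.08) ≈ 3.13316, so M₂ = 3.13316 × 9.4 ≈ 29.4517 million.
ΔM = M₂ − M₁ = 29.4517 − 19.6443 = 9.8074 million.

$9.807 million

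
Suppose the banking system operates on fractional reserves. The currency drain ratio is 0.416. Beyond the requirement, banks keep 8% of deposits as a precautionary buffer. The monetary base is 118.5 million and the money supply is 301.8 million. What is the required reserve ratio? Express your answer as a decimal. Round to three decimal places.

Using m = M/MB = 301.8/118.5 ≈ 2.546835. Since m = (1 + c)/(c + rr + e), the denominator satisfies c + rr + e = (1 + c)/m = (1 + 0.416) / 2.546835 ≈ 0.555984.
With c = 0.416 and e = 0.08, the required reserve ratio is 0.555984 − 0.416 − 0.08 = 0.059984.

0.060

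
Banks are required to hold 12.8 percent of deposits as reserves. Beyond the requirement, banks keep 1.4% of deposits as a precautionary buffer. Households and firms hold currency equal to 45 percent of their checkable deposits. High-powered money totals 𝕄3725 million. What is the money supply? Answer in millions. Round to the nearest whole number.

The money multiplier is m = (1 + c) / (rr + e + c) = (1 + 0.45) / (0.128 + 0.014 + 0.45) ≈ 2.44932.
So M = m × MB = 2.44932 × 3725 = 9123.717 million.

𝕄9124 million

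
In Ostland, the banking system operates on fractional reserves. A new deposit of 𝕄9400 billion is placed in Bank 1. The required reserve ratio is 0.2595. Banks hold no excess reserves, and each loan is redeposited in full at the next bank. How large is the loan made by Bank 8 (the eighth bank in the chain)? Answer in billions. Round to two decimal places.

𝕄849.82 billion

Each bank lends a fraction (1 − rr) = 0.7405 of the deposit it receives, so Bank 8 receives 9400·0.7405^7 and lends 9400·0.7405^8 ≈ 849.8228 billion.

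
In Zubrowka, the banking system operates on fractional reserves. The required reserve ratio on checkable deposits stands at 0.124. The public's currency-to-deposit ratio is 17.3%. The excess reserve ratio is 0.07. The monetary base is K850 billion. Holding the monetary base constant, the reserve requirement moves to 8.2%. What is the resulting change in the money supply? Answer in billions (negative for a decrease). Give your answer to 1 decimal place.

Initially m₁ = (1 + 0.173) / (0.124 + 0.07 + 0.173) ≈ 3.19619, so M₁ = 3.19619 × 850 = 2716.7615 billion.
After the change m₂ = (1 + 0.173) / (0.082 + 0.07 + 0.173) ≈ 3.60923, so M₂ = 3.60923 × 850 = 3067.8455 billion.
ΔM = M₂ − M₁ = 3067.8455 − 2716.7615 = 351.084 billion.

K351.1 billion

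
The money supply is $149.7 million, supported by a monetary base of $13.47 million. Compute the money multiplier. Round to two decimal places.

11.11

The money multiplier is m = M / MB = 149.7 / 13.47 ≈ 11.11359.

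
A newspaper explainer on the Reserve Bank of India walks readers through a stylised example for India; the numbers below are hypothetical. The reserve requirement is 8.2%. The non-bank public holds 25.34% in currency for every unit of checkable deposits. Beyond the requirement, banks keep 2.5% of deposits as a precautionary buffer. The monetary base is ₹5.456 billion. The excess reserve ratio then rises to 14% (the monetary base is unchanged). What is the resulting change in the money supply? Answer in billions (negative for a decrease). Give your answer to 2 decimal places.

Initially m₁ = (1 + 0.2534) / (0.082 + 0.025 + 0.2534) ≈ 3.4778, so M₁ = 3.4778 × 5.456 ≈ 18.9749 billion.
After the change m₂ = (1 + 0.2534) / (0.082 + 0.14 + 0.2534) ≈ 2.6365, so M₂ = 2.6365 × 5.456 ≈ 14.3847 billion.
ΔM = M₂ − M₁ = 14.3847 − 18.9749 = -4.5902 billion.

-4.59 billion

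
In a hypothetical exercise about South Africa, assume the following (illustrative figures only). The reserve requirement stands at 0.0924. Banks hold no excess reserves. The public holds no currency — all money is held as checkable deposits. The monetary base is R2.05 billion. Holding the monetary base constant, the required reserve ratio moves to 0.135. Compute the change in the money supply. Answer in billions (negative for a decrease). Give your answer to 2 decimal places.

-7.00 billion

Initially m₁ = 1 / (0.0924) ≈ 10.8225, so M₁ = 10.8225 × 2.05 ≈ 22.1861 billion.
After the change m₂ = 1 / (0.135) ≈ 7.4074, so M₂ = 7.4074 × 2.05 ≈ 15.1852 billion.
ΔM = M₂ − M₁ = 15.1852 − 22.1861 = -7.0009 billion.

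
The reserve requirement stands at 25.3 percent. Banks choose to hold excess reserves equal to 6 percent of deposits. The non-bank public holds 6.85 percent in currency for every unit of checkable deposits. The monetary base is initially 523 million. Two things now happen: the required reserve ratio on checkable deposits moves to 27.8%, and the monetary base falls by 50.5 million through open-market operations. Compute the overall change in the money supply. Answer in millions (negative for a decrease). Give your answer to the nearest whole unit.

Before: m₁ = (1 + 0.0685) / (0.253 + 0.06 + 0.0685) ≈ 2.8008, MB₁ = 523, so M₁ = 2.8008 × 523 = 1464.8184 million.
After: m₂ = (1 + 0.0685) / (0.278 + 0.06 + 0.0685) ≈ 2.6285, MB₂ = 523 − 50.5 = 472.5, so M₂ = 2.6285 × 472.5 ≈ 1241.9662 million.
ΔM = M₂ − M₁ = 1241.9662 − 1464.8184 = -222.8522 million.

-223 million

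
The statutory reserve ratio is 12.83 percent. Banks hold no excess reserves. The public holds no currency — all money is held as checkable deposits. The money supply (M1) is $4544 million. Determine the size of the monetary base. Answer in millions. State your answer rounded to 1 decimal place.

With no currency drain and no excess reserves, the money multiplier is m = 1/rr = 1/0.1283 ≈ 7.794232.
The monetary base is MB = M / m = 4544 / 7.794232 ≈ 582.9952 million.

$583.0 million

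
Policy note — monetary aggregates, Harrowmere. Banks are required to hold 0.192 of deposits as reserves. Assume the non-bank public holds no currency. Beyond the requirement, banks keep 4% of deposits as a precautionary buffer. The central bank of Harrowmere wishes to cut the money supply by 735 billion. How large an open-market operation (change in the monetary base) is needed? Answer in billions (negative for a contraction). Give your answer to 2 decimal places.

The money multiplier is m = 1 / (rr + e) = 1 / (0.192 + 0.04) ≈ 4.310345.
ΔMB = ΔM / m = (−735) / 4.310345 ≈ -170.52 billion.

-170.52 billion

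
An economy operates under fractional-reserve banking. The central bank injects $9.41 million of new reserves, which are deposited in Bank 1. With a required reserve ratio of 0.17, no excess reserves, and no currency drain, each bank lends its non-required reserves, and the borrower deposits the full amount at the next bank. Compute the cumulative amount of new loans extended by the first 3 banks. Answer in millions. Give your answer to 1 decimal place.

$19.7 million

Bank i lends (1 − rr)^i of the original deposit: Bank 1 lends 9.41·0.8300 = 7.8103, Bank 2 lends 9.41·0.8300² ≈ 6.4825, and so on.
Summing a geometric series: total = 9.41·[0.8300·(1 − 0.8300^3) / (1 − 0.8300)] ≈ 19.6734 million.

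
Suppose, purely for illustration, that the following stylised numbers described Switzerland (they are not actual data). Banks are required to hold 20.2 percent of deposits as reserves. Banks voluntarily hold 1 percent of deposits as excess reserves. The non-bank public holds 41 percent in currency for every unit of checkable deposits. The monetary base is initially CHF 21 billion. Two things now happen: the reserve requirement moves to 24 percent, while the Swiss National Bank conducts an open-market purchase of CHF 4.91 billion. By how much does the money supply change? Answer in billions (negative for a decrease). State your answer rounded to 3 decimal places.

CHF 7.749 billion

Before: m₁ = (1 + 0.41) / (0.202 + 0.01 + 0.41) ≈ 2.266881, MB₁ = 21, so M₁ = 2.266881 × 21 ≈ 47.6045 billion.
After: m₂ = (1 + 0.41) / (0.24 + 0.01 + 0.41) ≈ 2.136364, MB₂ = 21 + 4.91 = 25.91, so M₂ = 2.136364 × 25.91 ≈ 55.3532 billion.
ΔM = M₂ − M₁ = 55.3532 − 47.6045 = 7.7487 billion.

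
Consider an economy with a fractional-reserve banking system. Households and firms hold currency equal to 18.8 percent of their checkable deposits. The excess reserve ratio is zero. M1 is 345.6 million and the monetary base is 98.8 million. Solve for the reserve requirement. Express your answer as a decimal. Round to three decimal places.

Using m = M/MB = 345.6/98.8 ≈ 3.497976. Since m = (1 + c)/(c + rr + e), the denominator satisfies c + rr + e = (1 + c)/m = (1 + 0.188) / 3.497976 ≈ 0.339625.
With c = 0.188 and e = 0, the reserve requirement is 0.339625 − 0.188 − 0 = 0.151625.

0.152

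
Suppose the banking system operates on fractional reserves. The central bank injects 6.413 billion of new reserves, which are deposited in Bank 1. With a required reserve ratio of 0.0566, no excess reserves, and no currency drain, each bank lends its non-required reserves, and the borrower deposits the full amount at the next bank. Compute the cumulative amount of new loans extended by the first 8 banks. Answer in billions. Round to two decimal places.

39.82 billion

Bank i lends (1 − rr)^i of the original deposit: Bank 1 lends 6.413·0.9434 ≈ 6.0500, Bank 2 lends 6.413·0.9434² ≈ 5.7076, and so on.
Summing a geometric series: total = 6.413·[0.9434·(1 − 0.9434^8) / (1 − 0.9434)] ≈ 39.8241 billion.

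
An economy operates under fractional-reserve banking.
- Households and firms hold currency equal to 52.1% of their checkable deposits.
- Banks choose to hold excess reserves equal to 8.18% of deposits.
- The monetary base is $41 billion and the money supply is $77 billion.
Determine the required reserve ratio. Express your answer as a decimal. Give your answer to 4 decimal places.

Using m = M/MB = 77/41 ≈ 1.878049. Since m = (1 + c)/(c + rr + e), the denominator satisfies c + rr + e = (1 + c)/m = (1 + 0.521) / 1.878049 ≈ 0.809883.
With c = 0.521 and e = 0.0818, the required reserve ratio is 0.809883 − 0.521 − 0.0818 = 0.207083.

0.2071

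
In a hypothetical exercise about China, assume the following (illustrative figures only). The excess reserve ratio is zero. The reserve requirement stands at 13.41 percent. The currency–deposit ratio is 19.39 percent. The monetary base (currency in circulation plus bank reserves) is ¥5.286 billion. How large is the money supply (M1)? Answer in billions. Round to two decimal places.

¥19.24 billion

The money multiplier is m = (1 + c) / (rr + c) = (1 + 0.1939) / (0.1341 + 0.1939) ≈ 3.6399.
So M = m × MB = 3.6399 × 5.286 ≈ 19.2405 billion.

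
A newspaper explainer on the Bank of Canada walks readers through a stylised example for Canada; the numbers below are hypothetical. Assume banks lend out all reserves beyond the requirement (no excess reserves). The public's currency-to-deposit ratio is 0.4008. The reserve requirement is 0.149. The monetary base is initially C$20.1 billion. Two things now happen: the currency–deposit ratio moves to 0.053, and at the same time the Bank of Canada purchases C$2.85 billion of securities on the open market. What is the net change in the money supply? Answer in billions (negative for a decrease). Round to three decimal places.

C$68.424 billion

Before: m₁ = (1 + 0.4008) / (0.149 + 0.4008) ≈ 2.547836, MB₁ = 20.1, so M₁ = 2.547836 × 20.1 ≈ 51.2115 billion.
After: m₂ = (1 + 0.053) / (0.149 + 0.053) ≈ 5.212871, MB₂ = 20.1 + 2.85 = 22.95, so M₂ = 5.212871 × 22.95 ≈ 119.6354 billion.
ΔM = M₂ − M₁ = 119.6354 − 51.2115 = 68.4239 billion.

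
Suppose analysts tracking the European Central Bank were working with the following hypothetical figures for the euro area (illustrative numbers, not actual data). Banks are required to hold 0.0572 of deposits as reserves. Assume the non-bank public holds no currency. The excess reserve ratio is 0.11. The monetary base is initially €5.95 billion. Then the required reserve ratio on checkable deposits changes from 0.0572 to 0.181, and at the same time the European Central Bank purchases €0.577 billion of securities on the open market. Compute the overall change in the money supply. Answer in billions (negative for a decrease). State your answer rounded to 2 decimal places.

-13.16 billion

Before: m₁ = 1 / (0.0572 + 0.11) ≈ 5.9809, MB₁ = 5.95, so M₁ = 5.9809 × 5.95 ≈ 35.5864 billion.
After: m₂ = 1 / (0.181 + 0.11) ≈ 3.4364, MB₂ = 5.95 + 0.577 = 6.527, so M₂ = 3.4364 × 6.527 ≈ 22.4294 billion.
ΔM = M₂ − M₁ = 22.4294 − 35.5864 = -13.157 billion.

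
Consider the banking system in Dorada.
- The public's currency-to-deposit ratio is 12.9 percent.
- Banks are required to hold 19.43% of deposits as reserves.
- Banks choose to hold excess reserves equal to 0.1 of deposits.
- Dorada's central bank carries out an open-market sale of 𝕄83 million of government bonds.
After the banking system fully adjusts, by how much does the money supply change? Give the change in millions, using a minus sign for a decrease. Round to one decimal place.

-221.4 million

The money multiplier is m = (1 + c) / (rr + e + c) = (1 + 0.129) / (0.1943 + 0.1 + 0.129) ≈ 2.6671.
The sale removes 83 million of base, so ΔM = m × ΔMB = 2.6671 × (−83) = -221.3693 million.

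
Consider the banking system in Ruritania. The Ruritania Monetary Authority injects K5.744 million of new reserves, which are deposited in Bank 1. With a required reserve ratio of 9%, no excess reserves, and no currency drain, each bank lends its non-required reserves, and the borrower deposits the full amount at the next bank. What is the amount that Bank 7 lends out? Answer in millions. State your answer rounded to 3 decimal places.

K2.968 million

Each bank lends a fraction (1 − rr) = 0.9100 of the deposit it receives, so Bank 7 receives 5.744·0.9100^6 and lends 5.744·0.9100^7 ≈ 2.9683 million.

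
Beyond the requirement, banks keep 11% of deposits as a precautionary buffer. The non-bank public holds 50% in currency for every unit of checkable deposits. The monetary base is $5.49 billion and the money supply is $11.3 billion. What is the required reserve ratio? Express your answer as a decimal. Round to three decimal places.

0.119

Using m = M/MB = 11.3/5.49 ≈ 2.058288. Since m = (1 + c)/(c + rr + e), the denominator satisfies c + rr + e = (1 + c)/m = (1 + 0.5) / 2.058288 ≈ 0.728761.
With c = 0.5 and e = 0.11, the required reserve ratio is 0.728761 − 0.5 − 0.11 = 0.118761.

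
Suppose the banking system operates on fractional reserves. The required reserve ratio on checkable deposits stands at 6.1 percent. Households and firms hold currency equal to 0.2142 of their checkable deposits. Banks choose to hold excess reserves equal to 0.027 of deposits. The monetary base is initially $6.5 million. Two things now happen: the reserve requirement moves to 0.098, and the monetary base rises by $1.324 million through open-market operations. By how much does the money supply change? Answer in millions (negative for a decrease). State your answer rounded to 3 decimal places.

$1.891 million

Before: m₁ = (1 + 0.2142) / (0.061 + 0.027 + 0.2142) ≈ 4.01787, MB₁ = 6.5, so M₁ = 4.01787 × 6.5 ≈ 26.1162 million.
After: m₂ = (1 + 0.2142) / (0.098 + 0.027 + 0.2142) ≈ 3.57960, MB₂ = 6.5 + 1.324 = 7.824, so M₂ = 3.57960 × 7.824 ≈ 28.0068 million.
ΔM = M₂ − M₁ = 28.0068 − 26.1162 = 1.8906 million.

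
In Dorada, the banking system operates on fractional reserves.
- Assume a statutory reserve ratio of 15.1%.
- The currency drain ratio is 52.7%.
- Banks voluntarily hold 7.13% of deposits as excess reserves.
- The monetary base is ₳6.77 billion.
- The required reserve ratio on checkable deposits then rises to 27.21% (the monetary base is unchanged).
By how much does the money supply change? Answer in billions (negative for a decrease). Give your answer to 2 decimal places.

Initially m₁ = (1 + 0.527) / (0.151 + 0.0713 + 0.527) ≈ 2.0379, so M₁ = 2.0379 × 6.77 ≈ 13.7966 billion.
After the change m₂ = (1 + 0.527) / (0.2721 + 0.0713 + 0.527) ≈ 1.7544, so M₂ = 1.7544 × 6.77 ≈ 11.8773 billion.
ΔM = M₂ − M₁ = 11.8773 − 13.7966 = -1.9193 billion.

-1.92 billion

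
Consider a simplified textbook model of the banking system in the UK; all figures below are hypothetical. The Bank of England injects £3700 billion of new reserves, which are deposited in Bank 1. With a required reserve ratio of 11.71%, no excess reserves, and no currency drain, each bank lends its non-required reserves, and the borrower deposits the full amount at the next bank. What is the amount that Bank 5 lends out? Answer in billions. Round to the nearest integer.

Each bank lends a fraction (1 − rr) = 0.8829 of the deposit it receives, so Bank 5 receives 3700·0.8829^4 and lends 3700·0.8829^5 ≈ 1984.9945 billion.

£1985 billion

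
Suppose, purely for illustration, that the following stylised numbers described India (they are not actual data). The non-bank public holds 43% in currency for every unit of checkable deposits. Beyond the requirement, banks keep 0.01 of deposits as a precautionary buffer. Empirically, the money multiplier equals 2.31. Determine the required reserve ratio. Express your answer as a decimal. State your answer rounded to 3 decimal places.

Using m = 2.31. Since m = (1 + c)/(c + rr + e), the denominator satisfies c + rr + e = (1 + c)/m = (1 + 0.43) / 2.31 ≈ 0.619048.
With c = 0.43 and e = 0.01, the required reserve ratio is 0.619048 − 0.43 − 0.01 = 0.179048.

0.179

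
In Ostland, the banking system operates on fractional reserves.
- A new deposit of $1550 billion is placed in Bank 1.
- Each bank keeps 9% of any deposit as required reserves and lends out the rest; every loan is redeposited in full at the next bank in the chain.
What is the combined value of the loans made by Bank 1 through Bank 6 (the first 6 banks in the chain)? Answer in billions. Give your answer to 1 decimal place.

$6772.4 billion

Bank i lends (1 − rr)^i of the original deposit: Bank 1 lends 1550·0.9100 = 1410.5000, Bank 2 lends 1550·0.9100² = 1283.5550, and so on.
Summing a geometric series: total = 1550·[0.9100·(1 − 0.9100^6) / (1 − 0.9100)] ≈ 6772.4491 billion.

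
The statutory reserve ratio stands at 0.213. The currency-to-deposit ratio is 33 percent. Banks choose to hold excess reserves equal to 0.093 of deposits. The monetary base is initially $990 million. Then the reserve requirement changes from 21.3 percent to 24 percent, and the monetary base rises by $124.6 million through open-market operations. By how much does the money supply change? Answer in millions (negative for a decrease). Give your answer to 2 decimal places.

Before: m₁ = (1 + 0.33) / (0.213 + 0.093 + 0.33) ≈ 2.0911950, MB₁ = 990, so M₁ = 2.0911950 × 990 ≈ 2070.2831 million.
After: m₂ = (1 + 0.33) / (0.24 + 0.093 + 0.33) ≈ 2.0060332, MB₂ = 990 + 124.6 = 1114.6, so M₂ = 2.0060332 × 1114.6 ≈ 2235.9246 million.
ΔM = M₂ − M₁ = 2235.9246 − 2070.2831 = 165.6415 million.

$165.64 million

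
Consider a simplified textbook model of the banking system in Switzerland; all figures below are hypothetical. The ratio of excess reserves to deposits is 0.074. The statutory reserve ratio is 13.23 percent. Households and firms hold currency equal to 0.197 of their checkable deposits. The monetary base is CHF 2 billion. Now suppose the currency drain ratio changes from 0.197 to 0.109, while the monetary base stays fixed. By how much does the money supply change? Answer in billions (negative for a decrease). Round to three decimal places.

CHF 1.099 billion

Initially m₁ = (1 + 0.197) / (0.1323 + 0.074 + 0.197) ≈ 2.96801, so M₁ = 2.96801 × 2 ≈ 5.936 billion.
After the change m₂ = (1 + 0.109) / (0.1323 + 0.074 + 0.109) ≈ 3.51729, so M₂ = 3.51729 × 2 ≈ 7.0346 billion.
ΔM = M₂ − M₁ = 7.0346 − 5.936 = 1.0986 billion.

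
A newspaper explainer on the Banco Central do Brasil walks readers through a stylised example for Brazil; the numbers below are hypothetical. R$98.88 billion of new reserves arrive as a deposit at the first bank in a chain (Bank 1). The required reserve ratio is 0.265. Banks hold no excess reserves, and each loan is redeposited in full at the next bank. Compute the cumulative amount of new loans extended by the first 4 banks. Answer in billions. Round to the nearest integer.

R$194 billion

Bank i lends (1 − rr)^i of the original deposit: Bank 1 lends 98.88·0.7350 = 72.6768, Bank 2 lends 98.88·0.7350² ≈ 53.4174, and so on.
Summing a geometric series: total = 98.88·[0.7350·(1 − 0.7350^4) / (1 − 0.7350)] ≈ 194.2135 billion.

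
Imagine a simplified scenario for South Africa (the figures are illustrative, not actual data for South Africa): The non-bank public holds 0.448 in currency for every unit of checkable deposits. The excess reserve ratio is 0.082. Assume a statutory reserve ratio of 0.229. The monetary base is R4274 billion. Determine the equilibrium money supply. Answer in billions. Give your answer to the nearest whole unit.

R8154 billion

The money multiplier is m = (1 + c) / (rr + e + c) = (1 + 0.448) / (0.229 + 0.082 + 0.448) ≈ 1.90777.
So M = m × MB = 1.90777 × 4274 ≈ 8153.809 billion.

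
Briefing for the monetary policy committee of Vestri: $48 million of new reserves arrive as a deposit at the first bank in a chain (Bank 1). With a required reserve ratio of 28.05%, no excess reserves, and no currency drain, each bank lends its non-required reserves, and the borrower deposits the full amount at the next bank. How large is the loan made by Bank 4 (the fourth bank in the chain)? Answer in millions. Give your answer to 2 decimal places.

$12.86 million

Each bank lends a fraction (1 − rr) = 0.7195 of the deposit it receives, so Bank 4 receives 48·0.7195^3 and lends 48·0.7195^4 ≈ 12.8637 million.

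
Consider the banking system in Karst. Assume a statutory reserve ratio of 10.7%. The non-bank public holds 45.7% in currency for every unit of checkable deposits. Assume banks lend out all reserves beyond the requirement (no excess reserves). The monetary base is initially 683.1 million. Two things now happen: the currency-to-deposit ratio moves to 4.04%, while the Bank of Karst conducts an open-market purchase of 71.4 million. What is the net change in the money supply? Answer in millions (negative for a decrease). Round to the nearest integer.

Before: m₁ = (1 + 0.457) / (0.107 + 0.457) ≈ 2.5833, MB₁ = 683.1, so M₁ = 2.5833 × 683.1 ≈ 1764.6522 million.
After: m₂ = (1 + 0.0404) / (0.107 + 0.0404) ≈ 7.0583, MB₂ = 683.1 + 71.4 = 754.5, so M₂ = 7.0583 × 754.5 ≈ 5325.4874 million.
ΔM = M₂ − M₁ = 5325.4874 − 1764.6522 = 3560.8352 million.

3561 million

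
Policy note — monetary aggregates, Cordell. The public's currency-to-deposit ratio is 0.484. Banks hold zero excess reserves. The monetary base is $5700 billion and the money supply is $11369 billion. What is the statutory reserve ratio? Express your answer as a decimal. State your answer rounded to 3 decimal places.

Using m = M/MB = 11369/5700 ≈ 1.994561. Since m = (1 + c)/(c + rr + e), the denominator satisfies c + rr + e = (1 + c)/m = (1 + 0.484) / 1.994561 ≈ 0.744023.
With c = 0.484 and e = 0, the statutory reserve ratio is 0.744023 − 0.484 − 0 = 0.260023.

0.260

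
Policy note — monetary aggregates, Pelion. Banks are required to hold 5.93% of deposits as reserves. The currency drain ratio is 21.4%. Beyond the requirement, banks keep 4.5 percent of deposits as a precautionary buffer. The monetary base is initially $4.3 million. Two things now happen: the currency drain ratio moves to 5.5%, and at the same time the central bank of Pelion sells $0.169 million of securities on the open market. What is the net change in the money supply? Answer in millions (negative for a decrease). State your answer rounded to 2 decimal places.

$10.96 million

Before: m₁ = (1 + 0.214) / (0.0593 + 0.045 + 0.214) ≈ 3.8140, MB₁ = 4.3, so M₁ = 3.8140 × 4.3 = 16.4002 million.
After: m₂ = (1 + 0.055) / (0.0593 + 0.045 + 0.055) ≈ 6.6227, MB₂ = 4.3 − 0.169 = 4.131, so M₂ = 6.6227 × 4.131 ≈ 27.3584 million.
ΔM = M₂ − M₁ = 27.3584 − 16.4002 = 10.9582 million.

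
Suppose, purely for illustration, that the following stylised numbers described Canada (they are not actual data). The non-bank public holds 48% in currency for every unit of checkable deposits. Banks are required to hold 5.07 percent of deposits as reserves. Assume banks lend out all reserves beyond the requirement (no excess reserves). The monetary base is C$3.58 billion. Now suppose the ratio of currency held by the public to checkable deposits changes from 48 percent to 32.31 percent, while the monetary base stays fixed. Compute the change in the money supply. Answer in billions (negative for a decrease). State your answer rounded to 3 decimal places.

Initially m₁ = (1 + 0.48) / (0.0507 + 0.48) ≈ 2.78877, so M₁ = 2.78877 × 3.58 ≈ 9.9838 billion.
After the change m₂ = (1 + 0.3231) / (0.0507 + 0.3231) ≈ 3.53959, so M₂ = 3.53959 × 3.58 ≈ 12.6717 billion.
ΔM = M₂ − M₁ = 12.6717 − 9.9838 = 2.6879 billion.

C$2.688 billion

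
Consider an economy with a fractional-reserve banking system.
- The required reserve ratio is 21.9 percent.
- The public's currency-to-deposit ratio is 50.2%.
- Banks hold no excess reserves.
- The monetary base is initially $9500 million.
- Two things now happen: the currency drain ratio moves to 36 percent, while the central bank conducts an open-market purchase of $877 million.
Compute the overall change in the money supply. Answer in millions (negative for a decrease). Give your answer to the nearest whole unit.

Before: m₁ = (1 + 0.502) / (0.219 + 0.502) ≈ 2.083218, MB₁ = 9500, so M₁ = 2.083218 × 9500 = 19790.571 million.
After: m₂ = (1 + 0.36) / (0.219 + 0.36) ≈ 2.348877, MB₂ = 9500 + 877 = 10377, so M₂ = 2.348877 × 10377 ≈ 24374.2966 million.
ΔM = M₂ − M₁ = 24374.2966 − 19790.571 = 4583.7256 million.

$4584 million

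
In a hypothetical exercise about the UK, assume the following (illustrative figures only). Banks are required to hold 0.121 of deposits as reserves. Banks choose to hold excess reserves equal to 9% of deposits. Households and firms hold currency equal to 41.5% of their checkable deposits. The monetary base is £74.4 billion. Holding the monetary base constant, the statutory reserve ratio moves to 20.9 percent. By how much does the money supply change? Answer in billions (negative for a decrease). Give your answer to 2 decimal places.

Initially m₁ = (1 + 0.415) / (0.121 + 0.09 + 0.415) ≈ 2.26038, so M₁ = 2.26038 × 74.4 ≈ 168.1723 billion.
After the change m₂ = (1 + 0.415) / (0.209 + 0.09 + 0.415) ≈ 1.98179, so M₂ = 1.98179 × 74.4 ≈ 147.4452 billion.
ΔM = M₂ − M₁ = 147.4452 − 168.1723 = -20.7271 billion.

-20.73 billion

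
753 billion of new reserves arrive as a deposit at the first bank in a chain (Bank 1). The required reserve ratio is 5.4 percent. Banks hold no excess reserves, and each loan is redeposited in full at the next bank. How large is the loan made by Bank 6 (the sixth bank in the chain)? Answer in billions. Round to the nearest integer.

Each bank lends a fraction (1 − rr) = 0.9460 of the deposit it receives, so Bank 6 receives 753·0.9460^5 and lends 753·0.9460^6 ≈ 539.6868 billion.

540 billion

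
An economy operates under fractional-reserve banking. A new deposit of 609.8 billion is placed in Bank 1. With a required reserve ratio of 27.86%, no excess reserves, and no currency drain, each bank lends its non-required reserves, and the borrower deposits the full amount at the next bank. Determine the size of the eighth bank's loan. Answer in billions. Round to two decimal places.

Each bank lends a fraction (1 − rr) = 0.7214 of the deposit it receives, so Bank 8 receives 609.8·0.7214^7 and lends 609.8·0.7214^8 ≈ 44.7298 billion.

44.73 billion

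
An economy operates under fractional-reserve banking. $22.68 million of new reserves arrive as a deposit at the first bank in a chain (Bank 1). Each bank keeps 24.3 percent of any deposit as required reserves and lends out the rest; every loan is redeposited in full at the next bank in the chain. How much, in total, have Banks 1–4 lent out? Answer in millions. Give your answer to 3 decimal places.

Bank i lends (1 − rr)^i of the original deposit: Bank 1 lends 22.68·0.7570 ≈ 17.1688, Bank 2 lends 22.68·0.7570² ≈ 12.9968, and so on.
Summing a geometric series: total = 22.68·[0.7570·(1 − 0.7570^4) / (1 − 0.7570)] ≈ 47.4518 million.

$47.452 million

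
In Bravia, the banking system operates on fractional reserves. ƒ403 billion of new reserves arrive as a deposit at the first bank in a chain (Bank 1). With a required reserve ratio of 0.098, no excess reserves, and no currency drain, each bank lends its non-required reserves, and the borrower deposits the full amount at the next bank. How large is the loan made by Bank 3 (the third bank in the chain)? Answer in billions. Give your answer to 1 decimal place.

Each bank lends a fraction (1 − rr) = 0.9020 of the deposit it receives, so Bank 3 receives 403·0.9020^2 and lends 403·0.9020^3 ≈ 295.7499 billion.

ƒ295.7 billion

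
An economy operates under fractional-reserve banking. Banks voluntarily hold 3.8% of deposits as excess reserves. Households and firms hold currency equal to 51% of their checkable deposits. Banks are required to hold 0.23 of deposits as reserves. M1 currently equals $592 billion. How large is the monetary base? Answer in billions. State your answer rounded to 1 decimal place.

The money multiplier is m = (1 + c) / (rr + e + c) = (1 + 0.51) / (0.23 + 0.038 + 0.51) ≈ 1.94087.
MB = M / m = 592 / 1.94087 ≈ 305.0179 billion.

$305.0 billion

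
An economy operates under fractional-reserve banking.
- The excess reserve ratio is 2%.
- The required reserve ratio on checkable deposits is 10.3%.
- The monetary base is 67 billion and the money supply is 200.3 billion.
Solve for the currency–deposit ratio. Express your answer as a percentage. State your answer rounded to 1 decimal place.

31.8%

Using m = M/MB = 200.3/67 ≈ 2.989552. From m = (1 + c)/(c + rr + e), rearranging gives 1 + c = m·(c + rr + e), so c·(1 − m) = m·(rr + e) − 1.
Hence c = [m·(rr + e) − 1]/(1 − m) = [2.989552 × (0.103 + 0.02) − 1] / (1 − 2.989552) ≈ 0.317803.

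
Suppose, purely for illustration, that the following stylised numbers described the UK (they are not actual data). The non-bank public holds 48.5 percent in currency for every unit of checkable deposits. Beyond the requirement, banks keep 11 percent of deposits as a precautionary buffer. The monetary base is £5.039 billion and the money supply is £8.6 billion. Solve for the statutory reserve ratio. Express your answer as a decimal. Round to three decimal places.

Using m = M/MB = 8.6/5.039 ≈ 1.706688. Since m = (1 + c)/(c + rr + e), the denominator satisfies c + rr + e = (1 + c)/m = (1 + 0.485) / 1.706688 ≈ 0.870106.
With c = 0.485 and e = 0.11, the statutory reserve ratio is 0.870106 − 0.485 − 0.11 = 0.275106.

0.275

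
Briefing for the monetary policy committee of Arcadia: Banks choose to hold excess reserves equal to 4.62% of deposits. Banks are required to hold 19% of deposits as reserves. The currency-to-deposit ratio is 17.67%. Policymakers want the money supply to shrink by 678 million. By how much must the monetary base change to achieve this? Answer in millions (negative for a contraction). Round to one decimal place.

The money multiplier is m = (1 + c) / (rr + e + c) = (1 + 0.1767) / (0.19 + 0.0462 + 0.1767) ≈ 2.84984.
ΔMB = ΔM / m = (−678) / 2.84984 ≈ -237.9081 million.

-237.9 million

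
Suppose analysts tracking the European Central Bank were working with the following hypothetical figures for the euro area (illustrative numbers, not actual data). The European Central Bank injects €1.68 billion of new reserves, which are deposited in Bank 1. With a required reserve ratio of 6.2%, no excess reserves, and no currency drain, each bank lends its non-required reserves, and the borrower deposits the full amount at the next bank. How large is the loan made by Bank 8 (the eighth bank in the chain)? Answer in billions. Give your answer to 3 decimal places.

Each bank lends a fraction (1 − rr) = 0.9380 of the deposit it receives, so Bank 8 receives 1.68·0.9380^7 and lends 1.68·0.9380^8 ≈ 1.0068 billion.

€1.007 billion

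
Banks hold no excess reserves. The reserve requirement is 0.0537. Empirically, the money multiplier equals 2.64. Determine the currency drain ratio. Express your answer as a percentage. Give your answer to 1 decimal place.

Using m = 2.64. From m = (1 + c)/(c + rr + e), rearranging gives 1 + c = m·(c + rr + e), so c·(1 − m) = m·(rr + e) − 1.
Hence c = [m·(rr + e) − 1]/(1 − m) = [2.64 × (0.0537 + 0) − 1] / (1 − 2.64) ≈ 0.523312.

52.3%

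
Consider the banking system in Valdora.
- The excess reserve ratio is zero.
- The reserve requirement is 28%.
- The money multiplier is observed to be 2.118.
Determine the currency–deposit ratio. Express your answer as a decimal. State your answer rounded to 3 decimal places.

0.364

Using m = 2.118. From m = (1 + c)/(c + rr + e), rearranging gives 1 + c = m·(c + rr + e), so c·(1 − m) = m·(rr + e) − 1.
Hence c = [m·(rr + e) − 1]/(1 − m) = [2.118 × (0.28 + 0) − 1] / (1 − 2.118) ≈ 0.364007.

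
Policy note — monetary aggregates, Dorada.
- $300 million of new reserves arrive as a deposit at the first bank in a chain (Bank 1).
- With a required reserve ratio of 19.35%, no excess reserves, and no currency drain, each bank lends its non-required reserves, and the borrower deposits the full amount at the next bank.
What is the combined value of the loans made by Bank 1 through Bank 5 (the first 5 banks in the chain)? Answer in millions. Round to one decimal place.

$823.7 million

Bank i lends (1 − rr)^i of the original deposit: Bank 1 lends 300·0.8065 = 241.9500, Bank 2 lends 300·0.8065² ≈ 195.1327, and so on.
Summing a geometric series: total = 300·[0.8065·(1 − 0.8065^5) / (1 − 0.8065)] ≈ 823.7427 million.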